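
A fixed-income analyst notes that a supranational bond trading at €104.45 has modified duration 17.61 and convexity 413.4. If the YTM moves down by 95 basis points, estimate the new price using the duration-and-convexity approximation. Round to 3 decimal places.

€123.872

Duration effect: -D_mod·Δy = -17.61 × (-0.0095) = +0.167295
Convexity effect: ½·C·(Δy)² = 0.5 × 413.4 × (-0.0095)² = +0.018654675
ΔP/P ≈ +0.167295 + 0.018654675 = +0.185949675
New price ≈ 104.45 × (1 + 0.185949675) = 123.87244355375.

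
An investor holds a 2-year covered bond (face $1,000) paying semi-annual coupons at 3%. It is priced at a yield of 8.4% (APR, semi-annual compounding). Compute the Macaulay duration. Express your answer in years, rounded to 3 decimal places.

Periodic yield y = 0.042. Discount each cash flow and weight by its period:
  t   CF        PV=CF/(1+0.042)^t    t·PV
  1        15.00        14.3954        14.3954
  2        15.00        13.8152        27.6303
  3        15.00        13.2583        39.7749
  4     1,015.00       860.9842     3,443.9367
  Σ                    902.4530     3,525.7373
Price P = Σ PV = 902.4530.
Macaulay duration = Σ(t·PV) / P = 3,525.7373 / 902.4530 = 3.90684 half-year periods.
In years: 3.90684 / 2 = 1.95342 years.

1.953 years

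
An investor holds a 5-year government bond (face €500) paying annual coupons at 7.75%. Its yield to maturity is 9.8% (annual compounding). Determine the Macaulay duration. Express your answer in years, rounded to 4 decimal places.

4.2997 years

Periodic yield y = 0.098. Discount each cash flow and weight by its year:
  t   CF        PV=CF/(1+0.098)^t    t·PV
  1        38.75        35.2914        35.2914
  2        38.75        32.1416        64.2831
  3        38.75        29.2728        87.8185
  4        38.75        26.6601       106.6405
  5       538.75       337.5791     1,687.8956
  Σ                    460.9451     1,981.9292
Price P = Σ PV = 460.9451.
Macaulay duration = Σ(t·PV) / P = 1,981.9292 / 460.9451 = 4.29971 years.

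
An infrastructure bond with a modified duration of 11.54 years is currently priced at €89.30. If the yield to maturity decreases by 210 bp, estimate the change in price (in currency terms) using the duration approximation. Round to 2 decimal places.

+€21.64

Duration approximation: ΔP/P ≈ -D_mod · Δy = -11.54 × (-0.021) = +0.242340.
ΔP ≈ 89.30 × (+0.242340) = +21.640962.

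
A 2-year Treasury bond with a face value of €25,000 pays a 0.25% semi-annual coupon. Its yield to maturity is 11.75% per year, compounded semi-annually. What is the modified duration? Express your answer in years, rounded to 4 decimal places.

Periodic yield y = 0.05875. First find Macaulay duration:
  t   CF        PV=CF/(1+0.05875)^t    t·PV
  1        31.25        29.5159        29.5159
  2        31.25        27.8781        55.7562
  3        31.25        26.3311        78.9934
  4    25,031.25    19,920.8949    79,683.5796
  Σ                 20,004.6201    79,847.8452
P = 20,004.6201; Macaulay duration = 79,847.8452 / 20,004.6201 = 3.99147 half-year periods = 1.99574 years.
Modified duration = D_Mac / (1 + y) = 1.99574 / 1.05875 = 1.88499 years.

1.8850 years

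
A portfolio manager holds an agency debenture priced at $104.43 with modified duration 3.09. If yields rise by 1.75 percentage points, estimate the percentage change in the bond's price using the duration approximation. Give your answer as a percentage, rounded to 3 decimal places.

-5.408%

Duration approximation: ΔP/P ≈ -D_mod · Δy = -3.09 × (+0.0175) = -0.054075.
As a percentage: -5.4075%.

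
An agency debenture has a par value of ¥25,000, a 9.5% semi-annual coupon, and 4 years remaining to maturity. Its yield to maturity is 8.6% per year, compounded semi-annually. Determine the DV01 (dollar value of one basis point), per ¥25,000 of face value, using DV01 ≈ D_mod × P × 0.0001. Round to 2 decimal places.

¥8.47

Periodic yield y = 0.043.
  t   CF        PV=CF/(1+0.043)^t    t·PV
  1     1,187.50     1,138.5427     1,138.5427
  2     1,187.50     1,091.6037     2,183.2074
  3     1,187.50     1,046.5999     3,139.7997
  4     1,187.50     1,003.4515     4,013.8060
  5     1,187.50       962.0820     4,810.4099
  6     1,187.50       922.4180     5,534.5080
  7     1,187.50       884.3893     6,190.7248
  8    26,187.50    18,699.0513   149,592.4103
  Σ                 25,748.1383   176,603.4088
P = 25,748.1383; D_Mac = 6.85888 half-year periods = 3.42944 yrs; D_mod = 3.28805 yrs.
DV01 ≈ 3.28805 × 25,748.1383 × 0.0001 = 8.466127.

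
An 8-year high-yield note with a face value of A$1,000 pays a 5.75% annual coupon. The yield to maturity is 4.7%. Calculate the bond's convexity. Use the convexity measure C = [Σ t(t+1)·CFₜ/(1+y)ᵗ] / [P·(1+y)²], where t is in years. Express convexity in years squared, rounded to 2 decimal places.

51.43

With y = 0.047:
  t   CF        PV=CF/(1+0.047)^t    t·PV        t(t+1)·PV
  1        57.50        54.9188        54.9188         109.8376
  2        57.50        52.4535       104.9070         314.7210
  3        57.50        50.0989       150.2966         601.1863
  4        57.50        47.8499       191.3996         956.9982
  5        57.50        45.7019       228.5096       1,371.0576
  6        57.50        43.6504       261.9021       1,833.3148
  7        57.50        41.6909       291.8362       2,334.6893
  8     1,057.50       732.3302     5,858.6413      52,727.7718
  Σ                  1,068.6944     7,142.4112      60,249.5766
P = 1,068.6944.
Convexity = Σ t(t+1)·PV / [P·(1+y)²] = 60,249.5766 / (1,068.6944 × 1.096209) = 51.42888.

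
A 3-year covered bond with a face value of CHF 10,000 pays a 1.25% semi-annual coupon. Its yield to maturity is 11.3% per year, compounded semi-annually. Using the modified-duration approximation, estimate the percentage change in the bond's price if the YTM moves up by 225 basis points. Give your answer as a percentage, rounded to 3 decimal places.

-6.272%

Periodic yield y = 0.0565. Modified duration first:
  t   CF        PV=CF/(1+0.0565)^t    t·PV
  1        62.50        59.1576        59.1576
  2        62.50        55.9939       111.9879
  3        62.50        52.9995       158.9984
  4        62.50        50.1651       200.6606
  5        62.50        47.4824       237.4119
  6    10,062.50     7,235.8388    43,415.0330
  Σ                  7,501.6374    44,183.2493
P = 7,501.6374; D_Mac = 5.88981 half-year periods = 2.94491 yrs; D_mod = 2.94491/(1+0.0565) = 2.78742 yrs.
ΔP/P ≈ -D_mod · Δy = -2.78742 × (+0.0225) = -0.062717 = -6.2717%.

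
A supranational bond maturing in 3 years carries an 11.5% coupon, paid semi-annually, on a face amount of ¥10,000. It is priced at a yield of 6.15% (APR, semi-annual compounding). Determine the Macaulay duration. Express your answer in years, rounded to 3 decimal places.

Periodic yield y = 0.03075. Discount each cash flow and weight by its period:
  t   CF        PV=CF/(1+0.03075)^t    t·PV
  1       575.00       557.8462       557.8462
  2       575.00       541.2042     1,082.4084
  3       575.00       525.0586     1,575.1759
  4       575.00       509.3948     2,037.5790
  5       575.00       494.1982     2,470.9908
  6    10,575.00     8,817.8014    52,906.8087
  Σ                 11,445.5034    60,630.8091
Price P = Σ PV = 11,445.5034.
Macaulay duration = Σ(t·PV) / P = 60,630.8091 / 11,445.5034 = 5.29735 half-year periods.
In years: 5.29735 / 2 = 2.64867 years.

2.649 years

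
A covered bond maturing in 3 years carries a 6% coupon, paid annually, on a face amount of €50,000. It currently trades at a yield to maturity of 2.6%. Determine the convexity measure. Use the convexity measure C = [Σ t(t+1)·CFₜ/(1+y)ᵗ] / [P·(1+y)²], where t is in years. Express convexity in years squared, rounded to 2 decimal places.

10.60

With y = 0.026:
  t   CF        PV=CF/(1+0.026)^t    t·PV        t(t+1)·PV
  1     3,000.00     2,923.9766     2,923.9766       5,847.9532
  2     3,000.00     2,849.8797     5,699.7595      17,099.2784
  3    53,000.00    49,072.0032   147,216.0097     588,864.0388
  Σ                 54,845.8596   155,839.7458     611,811.2705
P = 54,845.8596.
Convexity = Σ t(t+1)·PV / [P·(1+y)²] = 611,811.2705 / (54,845.8596 × 1.052676) = 10.59690.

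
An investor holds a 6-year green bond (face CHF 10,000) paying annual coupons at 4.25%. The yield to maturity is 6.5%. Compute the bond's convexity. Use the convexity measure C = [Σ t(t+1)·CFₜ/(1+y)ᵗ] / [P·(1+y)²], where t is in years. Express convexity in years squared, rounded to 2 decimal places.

With y = 0.065:
  t   CF        PV=CF/(1+0.065)^t    t·PV        t(t+1)·PV
  1       425.00       399.0610       399.0610         798.1221
  2       425.00       374.7052       749.4104       2,248.2312
  3       425.00       351.8359     1,055.5076       4,222.0304
  4       425.00       330.3623     1,321.4493       6,607.2463
  5       425.00       310.1994     1,550.9968       9,305.9807
  6    10,425.00     7,144.6082    42,867.6491     300,073.5439
  Σ                  8,910.7719    47,944.0742     323,255.1545
P = 8,910.7719.
Convexity = Σ t(t+1)·PV / [P·(1+y)²] = 323,255.1545 / (8,910.7719 × 1.134225) = 31.98386.

31.98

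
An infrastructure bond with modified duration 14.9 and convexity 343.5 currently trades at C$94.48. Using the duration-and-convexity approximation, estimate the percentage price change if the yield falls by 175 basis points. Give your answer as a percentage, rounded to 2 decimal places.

+31.33%

Duration effect: -D_mod·Δy = -14.9 × (-0.0175) = +0.260750
Convexity effect: ½·C·(Δy)² = 0.5 × 343.5 × (-0.0175)² = +0.0525984375
ΔP/P ≈ +0.260750 + 0.0525984375 = +0.3133484375
= +31.33484375%.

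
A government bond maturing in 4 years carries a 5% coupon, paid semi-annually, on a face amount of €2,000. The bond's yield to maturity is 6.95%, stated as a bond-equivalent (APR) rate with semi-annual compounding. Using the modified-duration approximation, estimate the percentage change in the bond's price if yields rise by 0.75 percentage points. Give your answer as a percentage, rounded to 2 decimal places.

-2.65%

Periodic yield y = 0.03475. Modified duration first:
  t   CF        PV=CF/(1+0.03475)^t    t·PV
  1        50.00        48.3209        48.3209
  2        50.00        46.6981        93.3962
  3        50.00        45.1298       135.3895
  4        50.00        43.6142       174.4569
  5        50.00        42.1495       210.7477
  6        50.00        40.7340       244.4042
  7        50.00        39.3661       275.5624
  8     2,050.00     1,559.8053    12,478.4421
  Σ                  1,865.8179    13,660.7199
P = 1,865.8179; D_Mac = 7.32157 half-year periods = 3.66079 yrs; D_mod = 3.66079/(1+0.03475) = 3.53785 yrs.
ΔP/P ≈ -D_mod · Δy = -3.53785 × (+0.0075) = -0.026534 = -2.6534%.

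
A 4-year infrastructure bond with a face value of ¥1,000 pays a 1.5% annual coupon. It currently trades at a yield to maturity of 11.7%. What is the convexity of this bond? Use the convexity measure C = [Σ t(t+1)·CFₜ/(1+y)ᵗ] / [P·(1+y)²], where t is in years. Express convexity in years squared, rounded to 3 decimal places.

With y = 0.117:
  t   CF        PV=CF/(1+0.117)^t    t·PV        t(t+1)·PV
  1        15.00        13.4288        13.4288          26.8577
  2        15.00        12.0222        24.0445          72.1334
  3        15.00        10.7630        32.2889         129.1555
  4     1,015.00       652.0086     2,608.0346      13,040.1728
  Σ                    688.2227     2,677.7967      13,268.3193
P = 688.2227.
Convexity = Σ t(t+1)·PV / [P·(1+y)²] = 13,268.3193 / (688.2227 × 1.247689) = 15.45185.

15.452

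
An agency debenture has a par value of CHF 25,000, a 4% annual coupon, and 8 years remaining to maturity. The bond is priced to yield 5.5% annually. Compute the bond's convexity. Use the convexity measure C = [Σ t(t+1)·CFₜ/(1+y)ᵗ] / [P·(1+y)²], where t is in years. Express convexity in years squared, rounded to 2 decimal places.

53.43

With y = 0.055:
  t   CF        PV=CF/(1+0.055)^t    t·PV        t(t+1)·PV
  1     1,000.00       947.8673       947.8673       1,895.7346
  2     1,000.00       898.4524     1,796.9048       5,390.7145
  3     1,000.00       851.6137     2,554.8410      10,219.3640
  4     1,000.00       807.2167     3,228.8670      16,144.3349
  5     1,000.00       765.1344     3,825.6718      22,954.0306
  6     1,000.00       725.2458     4,351.4750      30,460.3250
  7     1,000.00       687.4368     4,812.0577      38,496.4613
  8    26,000.00    16,941.5706   135,532.5651   1,219,793.0859
  Σ                 22,624.5378   157,050.2496   1,345,354.0507
P = 22,624.5378.
Convexity = Σ t(t+1)·PV / [P·(1+y)²] = 1,345,354.0507 / (22,624.5378 × 1.113025) = 53.42591.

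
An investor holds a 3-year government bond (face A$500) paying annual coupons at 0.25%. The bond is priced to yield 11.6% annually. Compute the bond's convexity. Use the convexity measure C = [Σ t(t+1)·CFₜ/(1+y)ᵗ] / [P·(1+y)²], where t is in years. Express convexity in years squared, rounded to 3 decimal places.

9.597

With y = 0.116:
  t   CF        PV=CF/(1+0.116)^t    t·PV        t(t+1)·PV
  1         1.25         1.1201         1.1201           2.2401
  2         1.25         1.0036         2.0073           6.0219
  3       501.25       360.6300     1,081.8899       4,327.5595
  Σ                    362.7537     1,085.0172       4,335.8215
P = 362.7537.
Convexity = Σ t(t+1)·PV / [P·(1+y)²] = 4,335.8215 / (362.7537 × 1.245456) = 9.59690.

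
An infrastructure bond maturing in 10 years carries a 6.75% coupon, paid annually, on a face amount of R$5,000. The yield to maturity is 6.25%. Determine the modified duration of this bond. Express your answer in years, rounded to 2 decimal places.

Periodic yield y = 0.0625. First find Macaulay duration:
  t   CF        PV=CF/(1+0.0625)^t    t·PV
  1       337.50       317.6471       317.6471
  2       337.50       298.9619       597.9239
  3       337.50       281.3759       844.1278
  4       337.50       264.8244     1,059.2977
  5       337.50       249.2465     1,246.2325
  6       337.50       234.5849     1,407.5097
  7       337.50       220.7858     1,545.5008
  8       337.50       207.7984     1,662.3875
  9       337.50       195.5750     1,760.1750
  10    5,337.50     2,911.0422    29,110.4220
  Σ                  5,181.8423    39,551.2239
P = 5,181.8423; Macaulay duration = 39,551.2239 / 5,181.8423 = 7.63266 years.
Modified duration = D_Mac / (1 + y) = 7.63266 / 1.0625 = 7.18368 years.

7.18 years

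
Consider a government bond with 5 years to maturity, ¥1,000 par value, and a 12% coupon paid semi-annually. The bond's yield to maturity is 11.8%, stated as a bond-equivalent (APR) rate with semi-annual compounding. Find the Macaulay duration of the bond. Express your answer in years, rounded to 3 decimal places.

3.905 years

Periodic yield y = 0.059. Discount each cash flow and weight by its period:
  t   CF        PV=CF/(1+0.059)^t    t·PV
  1        60.00        56.6572        56.6572
  2        60.00        53.5007       107.0014
  3        60.00        50.5200       151.5600
  4        60.00        47.7054       190.8215
  5        60.00        45.0476       225.2379
  6        60.00        42.5378       255.2271
  7        60.00        40.1679       281.1756
  8        60.00        37.9301       303.4405
  9        60.00        35.8169       322.3518
  10    1,060.00       597.5115     5,975.1149
  Σ                  1,007.3951     7,868.5879
Price P = Σ PV = 1,007.3951.
Macaulay duration = Σ(t·PV) / P = 7,868.5879 / 1,007.3951 = 7.81083 half-year periods.
In years: 7.81083 / 2 = 3.90541 years.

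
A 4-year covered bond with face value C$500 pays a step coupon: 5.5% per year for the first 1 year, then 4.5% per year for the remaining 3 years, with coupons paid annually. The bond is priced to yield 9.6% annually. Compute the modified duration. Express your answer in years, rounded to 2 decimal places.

Periodic yield y = 0.096. First find Macaulay duration:
  t   CF        PV=CF/(1+0.096)^t    t·PV
  1        27.50        25.0912        25.0912
  2        22.50        18.7310        37.4620
  3        22.50        17.0903        51.2710
  4       522.50       362.1130     1,448.4519
  Σ                    423.0256     1,562.2762
P = 423.0256; Macaulay duration = 1,562.2762 / 423.0256 = 3.69310 years.
Modified duration = D_Mac / (1 + y) = 3.69310 / 1.096 = 3.36962 years.

3.37 years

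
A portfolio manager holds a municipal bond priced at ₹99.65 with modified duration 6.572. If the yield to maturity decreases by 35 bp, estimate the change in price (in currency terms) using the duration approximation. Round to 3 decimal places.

Duration approximation: ΔP/P ≈ -D_mod · Δy = -6.572 × (-0.0035) = +0.023002.
ΔP ≈ 99.65 × (+0.023002) = +2.2921493.

+₹2.292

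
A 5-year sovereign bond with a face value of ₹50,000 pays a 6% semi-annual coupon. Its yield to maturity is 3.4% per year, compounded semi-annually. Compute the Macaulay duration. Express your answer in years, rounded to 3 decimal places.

4.432 years

Periodic yield y = 0.017. Discount each cash flow and weight by its period:
  t   CF        PV=CF/(1+0.017)^t    t·PV
  1     1,500.00     1,474.9263     1,474.9263
  2     1,500.00     1,450.2716     2,900.5433
  3     1,500.00     1,426.0291     4,278.0874
  4     1,500.00     1,402.1919     5,608.7675
  5     1,500.00     1,378.7531     6,893.7654
  6     1,500.00     1,355.7061     8,134.2364
  7     1,500.00     1,333.0443     9,331.3102
  8     1,500.00     1,310.7614    10,486.0910
  9     1,500.00     1,288.8509    11,599.6582
  10   51,500.00    43,510.8633   435,108.6326
  Σ                 55,931.3979   495,816.0183
Price P = Σ PV = 55,931.3979.
Macaulay duration = Σ(t·PV) / P = 495,816.0183 / 55,931.3979 = 8.86472 half-year periods.
In years: 8.86472 / 2 = 4.43236 years.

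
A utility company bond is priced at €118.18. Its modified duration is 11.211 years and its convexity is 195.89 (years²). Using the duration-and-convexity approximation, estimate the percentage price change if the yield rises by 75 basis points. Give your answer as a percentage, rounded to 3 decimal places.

-7.857%

Duration effect: -D_mod·Δy = -11.211 × (+0.0075) = -0.0840825
Convexity effect: ½·C·(Δy)² = 0.5 × 195.89 × (0.0075)² = +0.00550940625
ΔP/P ≈ -0.0840825 + 0.00550940625 = -0.07857309375
= -7.857309375%.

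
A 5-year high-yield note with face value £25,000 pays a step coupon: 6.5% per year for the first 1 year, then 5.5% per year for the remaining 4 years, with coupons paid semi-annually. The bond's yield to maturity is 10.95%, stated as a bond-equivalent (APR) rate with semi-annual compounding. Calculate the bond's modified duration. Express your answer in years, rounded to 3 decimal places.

Periodic yield y = 0.05475. First find Macaulay duration:
  t   CF        PV=CF/(1+0.05475)^t    t·PV
  1       812.50       770.3247       770.3247
  2       812.50       730.3387     1,460.6774
  3       687.50       585.9008     1,757.7024
  4       687.50       555.4879     2,221.9514
  5       687.50       526.6536     2,633.2678
  6       687.50       499.3160     2,995.8961
  7       687.50       473.3975     3,313.7825
  8       687.50       448.8244     3,590.5950
  9       687.50       425.5268     3,829.7410
  10   25,687.50    15,073.9302   150,739.3016
  Σ                 20,089.7005   173,313.2399
P = 20,089.7005; Macaulay duration = 173,313.2399 / 20,089.7005 = 8.62697 half-year periods = 4.31348 years.
Modified duration = D_Mac / (1 + y) = 4.31348 / 1.05475 = 4.08958 years.

4.090 years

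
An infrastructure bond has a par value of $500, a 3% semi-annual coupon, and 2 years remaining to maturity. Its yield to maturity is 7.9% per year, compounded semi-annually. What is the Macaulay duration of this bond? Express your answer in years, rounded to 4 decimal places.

Periodic yield y = 0.0395. Discount each cash flow and weight by its period:
  t   CF        PV=CF/(1+0.0395)^t    t·PV
  1         7.50         7.2150         7.2150
  2         7.50         6.9408        13.8817
  3         7.50         6.6771        20.0313
  4       507.50       434.6484     1,738.5935
  Σ                    455.4813     1,779.7215
Price P = Σ PV = 455.4813.
Macaulay duration = Σ(t·PV) / P = 1,779.7215 / 455.4813 = 3.90734 half-year periods.
In years: 3.90734 / 2 = 1.95367 years.

1.9537 years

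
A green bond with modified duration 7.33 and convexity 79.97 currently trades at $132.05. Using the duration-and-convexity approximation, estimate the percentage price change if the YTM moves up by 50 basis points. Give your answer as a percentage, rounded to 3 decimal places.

-3.565%

Duration effect: -D_mod·Δy = -7.33 × (+0.005) = -0.036650
Convexity effect: ½·C·(Δy)² = 0.5 × 79.97 × (0.005)² = +0.000999625
ΔP/P ≈ -0.036650 + 0.000999625 = -0.035650375
= -3.5650375%.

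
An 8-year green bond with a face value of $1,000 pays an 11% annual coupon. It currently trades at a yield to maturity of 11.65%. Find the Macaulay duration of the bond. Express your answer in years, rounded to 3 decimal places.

5.672 years

Periodic yield y = 0.1165. Discount each cash flow and weight by its year:
  t   CF        PV=CF/(1+0.1165)^t    t·PV
  1       110.00        98.5222        98.5222
  2       110.00        88.2420       176.4840
  3       110.00        79.0345       237.1034
  4       110.00        70.7877       283.1508
  5       110.00        63.4014       317.0071
  6       110.00        56.7859       340.7152
  7       110.00        50.8606       356.0243
  8     1,110.00       459.6774     3,677.4193
  Σ                    967.3116     5,486.4262
Price P = Σ PV = 967.3116.
Macaulay duration = Σ(t·PV) / P = 5,486.4262 / 967.3116 = 5.67183 years.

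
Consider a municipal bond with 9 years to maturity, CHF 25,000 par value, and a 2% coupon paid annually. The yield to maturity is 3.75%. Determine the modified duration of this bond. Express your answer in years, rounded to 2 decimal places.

7.97 years

Periodic yield y = 0.0375. First find Macaulay duration:
  t   CF        PV=CF/(1+0.0375)^t    t·PV
  1       500.00       481.9277       481.9277
  2       500.00       464.5086       929.0173
  3       500.00       447.7192     1,343.1575
  4       500.00       431.5365     1,726.1462
  5       500.00       415.9388     2,079.6942
  6       500.00       400.9049     2,405.4294
  7       500.00       386.4144     2,704.9006
  8       500.00       372.4476     2,979.5807
  9    25,500.00    18,308.2668   164,774.4010
  Σ                 21,709.6645   179,424.2545
P = 21,709.6645; Macaulay duration = 179,424.2545 / 21,709.6645 = 8.26472 years.
Modified duration = D_Mac / (1 + y) = 8.26472 / 1.0375 = 7.96599 years.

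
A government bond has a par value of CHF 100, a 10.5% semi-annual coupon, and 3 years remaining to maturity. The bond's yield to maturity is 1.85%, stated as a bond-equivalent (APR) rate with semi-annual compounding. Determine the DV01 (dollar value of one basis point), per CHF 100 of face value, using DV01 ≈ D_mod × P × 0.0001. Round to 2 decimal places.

CHF 0.03

Periodic yield y = 0.00925.
  t   CF        PV=CF/(1+0.00925)^t    t·PV
  1         5.25         5.2019         5.2019
  2         5.25         5.1542        10.3084
  3         5.25         5.1070        15.3209
  4         5.25         5.0602        20.2406
  5         5.25         5.0138        25.0689
  6       105.25        99.5932       597.5590
  Σ                    125.1302       673.6998
P = 125.1302; D_Mac = 5.38399 half-year periods = 2.69200 yrs; D_mod = 2.66732 yrs.
DV01 ≈ 2.66732 × 125.1302 × 0.0001 = 0.033376.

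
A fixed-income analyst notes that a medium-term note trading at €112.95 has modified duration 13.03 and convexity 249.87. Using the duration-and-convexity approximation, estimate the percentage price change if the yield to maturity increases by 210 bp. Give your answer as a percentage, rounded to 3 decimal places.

-21.853%

Duration effect: -D_mod·Δy = -13.03 × (+0.021) = -0.273630
Convexity effect: ½·C·(Δy)² = 0.5 × 249.87 × (0.021)² = +0.055096335
ΔP/P ≈ -0.273630 + 0.055096335 = -0.218533665
= -21.8533665%.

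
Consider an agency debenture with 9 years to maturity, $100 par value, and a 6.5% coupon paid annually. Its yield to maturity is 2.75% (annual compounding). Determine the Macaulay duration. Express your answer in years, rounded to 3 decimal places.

Periodic yield y = 0.0275. Discount each cash flow and weight by its year:
  t   CF        PV=CF/(1+0.0275)^t    t·PV
  1         6.50         6.3260         6.3260
  2         6.50         6.1567        12.3134
  3         6.50         5.9919        17.9758
  4         6.50         5.8316        23.3263
  5         6.50         5.6755        28.3775
  6         6.50         5.5236        33.1416
  7         6.50         5.3758        37.6304
  8         6.50         5.2319        41.8551
  9       106.50        83.4282       750.8542
  Σ                    129.5413       951.8005
Price P = Σ PV = 129.5413.
Macaulay duration = Σ(t·PV) / P = 951.8005 / 129.5413 = 7.34747 years.

7.347 years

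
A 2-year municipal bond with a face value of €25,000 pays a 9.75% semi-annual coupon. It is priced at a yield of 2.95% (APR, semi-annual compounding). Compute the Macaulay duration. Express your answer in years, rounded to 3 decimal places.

1.874 years

Periodic yield y = 0.01475. Discount each cash flow and weight by its period:
  t   CF        PV=CF/(1+0.01475)^t    t·PV
  1     1,218.75     1,201.0347     1,201.0347
  2     1,218.75     1,183.5770     2,367.1540
  3     1,218.75     1,166.3730     3,499.1189
  4    26,218.75    24,727.2456    98,908.9824
  Σ                 28,278.2303   105,976.2900
Price P = Σ PV = 28,278.2303.
Macaulay duration = Σ(t·PV) / P = 105,976.2900 / 28,278.2303 = 3.74763 half-year periods.
In years: 3.74763 / 2 = 1.87381 years.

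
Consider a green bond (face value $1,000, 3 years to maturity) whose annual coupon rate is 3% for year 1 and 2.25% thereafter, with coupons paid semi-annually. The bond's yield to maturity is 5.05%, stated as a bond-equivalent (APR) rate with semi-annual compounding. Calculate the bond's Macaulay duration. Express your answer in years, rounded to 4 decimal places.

Periodic yield y = 0.02525. Discount each cash flow and weight by its period:
  t   CF        PV=CF/(1+0.02525)^t    t·PV
  1        15.00        14.6306        14.6306
  2        15.00        14.2703        28.5405
  3        11.25        10.4391        31.3173
  4        11.25        10.1820        40.7280
  5        11.25         9.9312        49.6562
  6     1,011.25       870.7227     5,224.3362
  Σ                    930.1759     5,389.2088
Price P = Σ PV = 930.1759.
Macaulay duration = Σ(t·PV) / P = 5,389.2088 / 930.1759 = 5.79375 half-year periods.
In years: 5.79375 / 2 = 2.89688 years.

2.8969 years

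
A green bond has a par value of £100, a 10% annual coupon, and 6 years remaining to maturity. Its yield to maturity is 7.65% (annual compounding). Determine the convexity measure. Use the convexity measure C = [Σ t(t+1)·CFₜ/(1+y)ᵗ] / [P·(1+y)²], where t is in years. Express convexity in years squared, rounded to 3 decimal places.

27.149

With y = 0.0765:
  t   CF        PV=CF/(1+0.0765)^t    t·PV        t(t+1)·PV
  1        10.00         9.2894         9.2894          18.5787
  2        10.00         8.6292        17.2585          51.7754
  3        10.00         8.0160        24.0480          96.1920
  4        10.00         7.4464        29.7854         148.9271
  5        10.00         6.9172        34.5860         207.5158
  6       110.00        70.6819       424.0917       2,968.6416
  Σ                    110.9801       539.0589       3,491.6306
P = 110.9801.
Convexity = Σ t(t+1)·PV / [P·(1+y)²] = 3,491.6306 / (110.9801 × 1.158852) = 27.14908.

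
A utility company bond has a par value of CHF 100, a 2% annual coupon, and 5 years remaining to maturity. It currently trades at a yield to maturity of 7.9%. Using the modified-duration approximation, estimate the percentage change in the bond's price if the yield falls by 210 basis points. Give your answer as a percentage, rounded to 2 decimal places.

+9.29%

Periodic yield y = 0.079. Modified duration first:
  t   CF        PV=CF/(1+0.079)^t    t·PV
  1         2.00         1.8536         1.8536
  2         2.00         1.7179         3.4357
  3         2.00         1.5921         4.7762
  4         2.00         1.4755         5.9021
  5       102.00        69.7418       348.7088
  Σ                     76.3808       364.6764
P = 76.3808; D_Mac = 4.77445 yrs; D_mod = 4.77445/(1+0.079) = 4.42489 yrs.
ΔP/P ≈ -D_mod · Δy = -4.42489 × (-0.021) = +0.092923 = +9.2923%.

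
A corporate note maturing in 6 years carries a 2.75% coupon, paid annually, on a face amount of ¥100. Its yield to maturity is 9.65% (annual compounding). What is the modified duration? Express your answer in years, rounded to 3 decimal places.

5.033 years

Periodic yield y = 0.0965. First find Macaulay duration:
  t   CF        PV=CF/(1+0.0965)^t    t·PV
  1         2.75         2.5080         2.5080
  2         2.75         2.2873         4.5745
  3         2.75         2.0860         6.2579
  4         2.75         1.9024         7.6095
  5         2.75         1.7350         8.6748
  6       102.75        59.1194       354.7164
  Σ                     69.6379       384.3411
P = 69.6379; Macaulay duration = 384.3411 / 69.6379 = 5.51913 years.
Modified duration = D_Mac / (1 + y) = 5.51913 / 1.0965 = 5.03341 years.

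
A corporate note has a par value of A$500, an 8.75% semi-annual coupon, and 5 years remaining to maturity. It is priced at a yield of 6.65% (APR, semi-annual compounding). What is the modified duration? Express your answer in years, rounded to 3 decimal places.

Periodic yield y = 0.03325. First find Macaulay duration:
  t   CF        PV=CF/(1+0.03325)^t    t·PV
  1       21.875        21.1711        21.1711
  2       21.875        20.4898        40.9796
  3       21.875        19.8304        59.4912
  4       21.875        19.1923        76.7691
  5       21.875        18.5747        92.8733
  6       21.875        17.9769       107.8616
  7       21.875        17.3984       121.7890
  8       21.875        16.8386       134.7084
  9       21.875        16.2967       146.6702
  10     521.875       376.2811     3,762.8106
  Σ                    544.0499     4,565.1241
P = 544.0499; Macaulay duration = 4,565.1241 / 544.0499 = 8.39100 half-year periods = 4.19550 years.
Modified duration = D_Mac / (1 + y) = 4.19550 / 1.03325 = 4.06049 years.

4.060 years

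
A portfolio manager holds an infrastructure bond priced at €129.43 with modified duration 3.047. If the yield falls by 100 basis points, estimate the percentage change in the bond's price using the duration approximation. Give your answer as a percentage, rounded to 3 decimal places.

+3.047%

Duration approximation: ΔP/P ≈ -D_mod · Δy = -3.047 × (-0.01) = +0.030470.
As a percentage: +3.0470%.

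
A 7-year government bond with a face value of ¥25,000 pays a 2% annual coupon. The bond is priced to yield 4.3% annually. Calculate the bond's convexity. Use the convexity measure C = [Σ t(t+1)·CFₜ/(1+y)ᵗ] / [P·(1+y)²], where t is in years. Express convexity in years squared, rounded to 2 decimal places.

With y = 0.043:
  t   CF        PV=CF/(1+0.043)^t    t·PV        t(t+1)·PV
  1       500.00       479.3864       479.3864         958.7728
  2       500.00       459.6226       919.2452       2,757.7357
  3       500.00       440.6736     1,322.0209       5,288.0838
  4       500.00       422.5059     1,690.0236       8,450.1179
  5       500.00       405.0871     2,025.4357      12,152.6144
  6       500.00       388.3865     2,330.3192      16,312.2341
  7    25,500.00    18,991.0957   132,937.6696   1,063,501.3572
  Σ                 21,586.7579   141,704.1006   1,109,420.9156
P = 21,586.7579.
Convexity = Σ t(t+1)·PV / [P·(1+y)²] = 1,109,420.9156 / (21,586.7579 × 1.087849) = 47.24331.

47.24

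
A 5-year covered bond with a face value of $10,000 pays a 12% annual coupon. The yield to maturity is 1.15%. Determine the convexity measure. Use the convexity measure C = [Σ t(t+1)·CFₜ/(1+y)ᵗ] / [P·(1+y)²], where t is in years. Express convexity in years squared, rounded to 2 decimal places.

With y = 0.0115:
  t   CF        PV=CF/(1+0.0115)^t    t·PV        t(t+1)·PV
  1     1,200.00     1,186.3569     1,186.3569       2,372.7138
  2     1,200.00     1,172.8689     2,345.7378       7,037.2134
  3     1,200.00     1,159.5343     3,478.6028      13,914.4111
  4     1,200.00     1,146.3512     4,585.4049      22,927.0244
  5    11,200.00    10,577.6353    52,888.1763     317,329.0575
  Σ                 15,242.7465    64,484.2786     363,580.4203
P = 15,242.7465.
Convexity = Σ t(t+1)·PV / [P·(1+y)²] = 363,580.4203 / (15,242.7465 × 1.023132) = 23.31339.

23.31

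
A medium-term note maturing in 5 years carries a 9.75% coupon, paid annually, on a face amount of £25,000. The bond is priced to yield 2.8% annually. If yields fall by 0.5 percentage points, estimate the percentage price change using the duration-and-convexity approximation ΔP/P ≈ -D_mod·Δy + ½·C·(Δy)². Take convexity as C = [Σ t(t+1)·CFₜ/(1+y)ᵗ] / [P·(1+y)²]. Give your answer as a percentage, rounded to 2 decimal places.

With y = 0.028:
  t   CF        PV=CF/(1+0.028)^t    t·PV        t(t+1)·PV
  1     2,437.50     2,371.1089     2,371.1089       4,742.2179
  2     2,437.50     2,306.5262     4,613.0524      13,839.1573
  3     2,437.50     2,243.7025     6,731.1076      26,924.4305
  4     2,437.50     2,182.5900     8,730.3601      43,651.8005
  5    27,437.50    23,898.9579   119,494.7895     716,968.7371
  Σ                 33,002.8856   141,940.4186     806,126.3433
P = 33,002.8856; D_Mac = 4.30085 yrs; D_mod = 4.18370 yrs; C = 23.11346.
Duration effect: -4.18370 × (-0.005) = +0.020919
Convexity effect: 0.5 × 23.11346 × (-0.005)² = +0.0002889
ΔP/P ≈ +0.020919 + 0.0002889 = +0.021207 = +2.1207%.

+2.12%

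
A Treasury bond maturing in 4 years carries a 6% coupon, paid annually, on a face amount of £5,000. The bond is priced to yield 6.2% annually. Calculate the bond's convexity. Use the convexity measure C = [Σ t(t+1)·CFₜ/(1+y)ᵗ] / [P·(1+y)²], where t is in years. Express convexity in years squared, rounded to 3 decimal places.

15.802

With y = 0.062:
  t   CF        PV=CF/(1+0.062)^t    t·PV        t(t+1)·PV
  1       300.00       282.4859       282.4859         564.9718
  2       300.00       265.9942       531.9885       1,595.9654
  3       300.00       250.4654       751.3961       3,005.5846
  4     5,300.00     4,166.5616    16,666.2462      83,331.2312
  Σ                  4,965.5070    18,232.1167      88,497.7529
P = 4,965.5070.
Convexity = Σ t(t+1)·PV / [P·(1+y)²] = 88,497.7529 / (4,965.5070 × 1.127844) = 15.80227.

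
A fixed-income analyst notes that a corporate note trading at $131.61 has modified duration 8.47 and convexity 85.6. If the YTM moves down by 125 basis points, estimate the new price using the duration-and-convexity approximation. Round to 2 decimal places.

Duration effect: -D_mod·Δy = -8.47 × (-0.0125) = +0.105875
Convexity effect: ½·C·(Δy)² = 0.5 × 85.6 × (-0.0125)² = +0.0066875
ΔP/P ≈ +0.105875 + 0.0066875 = +0.1125625
New price ≈ 131.61 × (1 + 0.1125625) = 146.424350625.

$146.42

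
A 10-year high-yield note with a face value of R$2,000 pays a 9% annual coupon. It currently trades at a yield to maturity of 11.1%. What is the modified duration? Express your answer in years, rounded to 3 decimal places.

Periodic yield y = 0.111. First find Macaulay duration:
  t   CF        PV=CF/(1+0.111)^t    t·PV
  1       180.00       162.0162       162.0162
  2       180.00       145.8292       291.6583
  3       180.00       131.2594       393.7781
  4       180.00       118.1453       472.5810
  5       180.00       106.3414       531.7068
  6       180.00        95.7168       574.3008
  7       180.00        86.1537       603.0761
  8       180.00        77.5461       620.3689
  9       180.00        69.7985       628.1863
  10    2,180.00       760.8795     7,608.7954
  Σ                  1,753.6860    11,886.4680
P = 1,753.6860; Macaulay duration = 11,886.4680 / 1,753.6860 = 6.77799 years.
Modified duration = D_Mac / (1 + y) = 6.77799 / 1.111 = 6.10080 years.

6.101 years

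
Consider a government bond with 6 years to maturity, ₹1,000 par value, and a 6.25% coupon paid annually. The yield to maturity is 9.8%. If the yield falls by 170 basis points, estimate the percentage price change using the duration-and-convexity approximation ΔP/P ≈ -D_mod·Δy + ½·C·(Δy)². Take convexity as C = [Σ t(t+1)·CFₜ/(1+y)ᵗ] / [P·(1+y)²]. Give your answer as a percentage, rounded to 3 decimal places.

With y = 0.098:
  t   CF        PV=CF/(1+0.098)^t    t·PV        t(t+1)·PV
  1        62.50        56.9217        56.9217         113.8434
  2        62.50        51.8412       103.6825         311.0474
  3        62.50        47.2142       141.6427         566.5709
  4        62.50        43.0002       172.0009         860.0044
  5        62.50        39.1623       195.8116       1,174.8693
  6     1,062.50       606.3382     3,638.0289      25,466.2025
  Σ                    844.4778     4,308.0882      28,492.5379
P = 844.4778; D_Mac = 5.10148 yrs; D_mod = 4.64616 yrs; C = 27.98583.
Duration effect: -4.64616 × (-0.017) = +0.078985
Convexity effect: 0.5 × 27.98583 × (-0.017)² = +0.0040440
ΔP/P ≈ +0.078985 + 0.0040440 = +0.083029 = +8.3029%.

+8.303%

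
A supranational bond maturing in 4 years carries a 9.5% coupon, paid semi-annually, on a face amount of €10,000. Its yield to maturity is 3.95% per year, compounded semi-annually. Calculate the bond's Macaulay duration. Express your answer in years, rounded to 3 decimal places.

Periodic yield y = 0.01975. Discount each cash flow and weight by its period:
  t   CF        PV=CF/(1+0.01975)^t    t·PV
  1       475.00       465.8004       465.8004
  2       475.00       456.7791       913.5581
  3       475.00       447.9324     1,343.7972
  4       475.00       439.2571     1,757.0283
  5       475.00       430.7498     2,153.7488
  6       475.00       422.4072     2,534.4433
  7       475.00       414.2262     2,899.5837
  8    10,475.00     8,957.8610    71,662.8881
  Σ                 12,035.0132    83,730.8478
Price P = Σ PV = 12,035.0132.
Macaulay duration = Σ(t·PV) / P = 83,730.8478 / 12,035.0132 = 6.95727 half-year periods.
In years: 6.95727 / 2 = 3.47864 years.

3.479 years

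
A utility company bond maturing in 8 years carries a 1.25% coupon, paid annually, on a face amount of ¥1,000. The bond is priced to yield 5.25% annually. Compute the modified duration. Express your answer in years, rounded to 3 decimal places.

Periodic yield y = 0.0525. First find Macaulay duration:
  t   CF        PV=CF/(1+0.0525)^t    t·PV
  1        12.50        11.8765        11.8765
  2        12.50        11.2841        22.5681
  3        12.50        10.7212        32.1636
  4        12.50        10.1864        40.7457
  5        12.50         9.6783        48.3915
  6        12.50         9.1955        55.1733
  7        12.50         8.7369        61.1580
  8     1,012.50       672.3853     5,379.0822
  Σ                    744.0642     5,651.1590
P = 744.0642; Macaulay duration = 5,651.1590 / 744.0642 = 7.59499 years.
Modified duration = D_Mac / (1 + y) = 7.59499 / 1.0525 = 7.21614 years.

7.216 years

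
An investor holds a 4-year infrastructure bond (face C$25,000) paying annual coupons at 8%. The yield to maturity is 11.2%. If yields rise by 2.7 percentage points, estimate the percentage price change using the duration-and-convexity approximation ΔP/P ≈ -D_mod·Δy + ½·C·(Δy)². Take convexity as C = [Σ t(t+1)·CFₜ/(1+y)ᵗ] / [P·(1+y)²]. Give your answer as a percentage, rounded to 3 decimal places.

With y = 0.112:
  t   CF        PV=CF/(1+0.112)^t    t·PV        t(t+1)·PV
  1     2,000.00     1,798.5612     1,798.5612       3,597.1223
  2     2,000.00     1,617.4111     3,234.8222       9,704.4666
  3     2,000.00     1,454.5064     4,363.5192      17,454.0767
  4    27,000.00    17,658.1262    70,632.5046     353,162.5231
  Σ                 22,528.6048    80,029.4072     383,918.1887
P = 22,528.6048; D_Mac = 3.55235 yrs; D_mod = 3.19456 yrs; C = 13.78145.
Duration effect: -3.19456 × (+0.027) = -0.086253
Convexity effect: 0.5 × 13.78145 × (0.027)² = +0.0050233
ΔP/P ≈ -0.086253 + 0.0050233 = -0.081230 = -8.1230%.

-8.123%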